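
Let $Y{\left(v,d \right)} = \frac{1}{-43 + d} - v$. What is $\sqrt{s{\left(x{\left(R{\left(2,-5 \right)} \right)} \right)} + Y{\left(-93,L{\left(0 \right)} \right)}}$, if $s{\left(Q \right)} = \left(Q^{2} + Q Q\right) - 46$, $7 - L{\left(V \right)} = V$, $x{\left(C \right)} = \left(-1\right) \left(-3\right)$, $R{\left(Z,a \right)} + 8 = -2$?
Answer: $\frac{\sqrt{2339}}{6} \approx 8.0605$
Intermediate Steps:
$R{\left(Z,a \right)} = -10$ ($R{\left(Z,a \right)} = -8 - 2 = -10$)
$x{\left(C \right)} = 3$
$L{\left(V \right)} = 7 - V$
$s{\left(Q \right)} = -46 + 2 Q^{2}$ ($s{\left(Q \right)} = \left(Q^{2} + Q^{2}\right) - 46 = 2 Q^{2} - 46 = -46 + 2 Q^{2}$)
$\sqrt{s{\left(x{\left(R{\left(2,-5 \right)} \right)} \right)} + Y{\left(-93,L{\left(0 \right)} \right)}} = \sqrt{\left(-46 + 2 \cdot 3^{2}\right) + \frac{1 + 43 \left(-93\right) - \left(7 - 0\right) \left(-93\right)}{-43 + \left(7 - 0\right)}} = \sqrt{\left(-46 + 2 \cdot 9\right) + \frac{1 - 3999 - \left(7 + 0\right) \left(-93\right)}{-43 + \left(7 + 0\right)}} = \sqrt{\left(-46 + 18\right) + \frac{1 - 3999 - 7 \left(-93\right)}{-43 + 7}} = \sqrt{-28 + \frac{1 - 3999 + 651}{-36}} = \sqrt{-28 - - \frac{3347}{36}} = \sqrt{-28 + \frac{3347}{36}} = \sqrt{\frac{2339}{36}} = \frac{\sqrt{2339}}{6}$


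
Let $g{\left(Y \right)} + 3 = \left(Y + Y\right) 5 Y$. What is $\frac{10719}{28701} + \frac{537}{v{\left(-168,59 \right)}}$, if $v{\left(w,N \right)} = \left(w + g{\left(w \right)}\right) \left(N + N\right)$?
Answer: $\frac{4404791735}{11793680982} \approx 0.37349$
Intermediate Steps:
$g{\left(Y \right)} = -3 + 10 Y^{2}$ ($g{\left(Y \right)} = -3 + \left(Y + Y\right) 5 Y = -3 + 2 Y 5 Y = -3 + 10 Y Y = -3 + 10 Y^{2}$)
$v{\left(w,N \right)} = 2 N \left(-3 + w + 10 w^{2}\right)$ ($v{\left(w,N \right)} = \left(w + \left(-3 + 10 w^{2}\right)\right) \left(N + N\right) = \left(-3 + w + 10 w^{2}\right) 2 N = 2 N \left(-3 + w + 10 w^{2}\right)$)
$\frac{10719}{28701} + \frac{537}{v{\left(-168,59 \right)}} = \frac{10719}{28701} + \frac{537}{2 \cdot 59 \left(-3 - 168 + 10 \left(-168\right)^{2}\right)} = 10719 \cdot \frac{1}{28701} + \frac{537}{2 \cdot 59 \left(-3 - 168 + 10 \cdot 28224\right)} = \frac{397}{1063} + \frac{537}{2 \cdot 59 \left(-3 - 168 + 282240\right)} = \frac{397}{1063} + \frac{537}{2 \cdot 59 \cdot 282069} = \frac{397}{1063} + \frac{537}{33284142} = \frac{397}{1063} + 537 \cdot \frac{1}{33284142} = \frac{397}{1063} + \frac{179}{11094714} = \frac{4404791735}{11793680982}$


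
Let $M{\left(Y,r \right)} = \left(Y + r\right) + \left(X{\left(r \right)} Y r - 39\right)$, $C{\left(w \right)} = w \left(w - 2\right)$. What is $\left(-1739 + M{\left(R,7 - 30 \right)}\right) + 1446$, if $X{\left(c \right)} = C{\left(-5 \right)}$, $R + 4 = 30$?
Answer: $-21259$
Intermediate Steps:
$R = 26$ ($R = -4 + 30 = 26$)
$C{\left(w \right)} = w \left(-2 + w\right)$
$X{\left(c \right)} = 35$ ($X{\left(c \right)} = - 5 \left(-2 - 5\right) = \left(-5\right) \left(-7\right) = 35$)
$M{\left(Y,r \right)} = -39 + Y + r + 35 Y r$ ($M{\left(Y,r \right)} = \left(Y + r\right) + \left(35 Y r - 39\right) = \left(Y + r\right) + \left(-39 + 35 Y r\right) = -39 + Y + r + 35 Y r$)
$\left(-1739 + M{\left(R,7 - 30 \right)}\right) + 1446 = \left(-1739 + \left(-39 + 26 + \left(7 - 30\right) + 35 \cdot 26 \left(7 - 30\right)\right)\right) + 1446 = \left(-1739 + \left(-39 + 26 - 23 + 35 \cdot 26 \left(-23\right)\right)\right) + 1446 = \left(-1739 - 20966\right) + 1446 = -22705 + 1446 = -21259$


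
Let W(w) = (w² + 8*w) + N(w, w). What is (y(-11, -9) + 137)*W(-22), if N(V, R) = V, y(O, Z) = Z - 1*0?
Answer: 36608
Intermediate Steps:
y(O, Z) = Z (y(O, Z) = Z + 0 = Z)
W(w) = w² + 9*w (W(w) = (w² + 8*w) + w = w² + 9*w)
(y(-11, -9) + 137)*W(-22) = (-9 + 137)*(-22*(9 - 22)) = 128*(-22*(-13)) = 128*286 = 36608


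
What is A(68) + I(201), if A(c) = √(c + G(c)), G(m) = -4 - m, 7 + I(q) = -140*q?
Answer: -28147 + 2*I ≈ -28147.0 + 2.0*I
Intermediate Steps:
I(q) = -7 - 140*q
A(c) = 2*I (A(c) = √(c + (-4 - c)) = √(-4) = 2*I)
A(68) + I(201) = 2*I + (-7 - 140*201) = 2*I + (-7 - 28140) = 2*I - 28147 = -28147 + 2*I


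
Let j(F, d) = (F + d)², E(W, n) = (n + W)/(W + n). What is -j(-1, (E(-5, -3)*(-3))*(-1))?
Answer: -4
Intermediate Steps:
E(W, n) = 1 (E(W, n) = (W + n)/(W + n) = 1)
-j(-1, (E(-5, -3)*(-3))*(-1)) = -(-1 + (1*(-3))*(-1))² = -(-1 - 3*(-1))² = -(-1 + 3)² = -1*2² = -1*4 = -4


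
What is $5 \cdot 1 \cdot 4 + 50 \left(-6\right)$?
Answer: $-280$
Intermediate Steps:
$5 \cdot 1 \cdot 4 + 50 \left(-6\right) = 5 \cdot 4 - 300 = 20 - 300 = -280$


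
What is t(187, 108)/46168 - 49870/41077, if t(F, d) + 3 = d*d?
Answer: -1823399263/1896442936 ≈ -0.96148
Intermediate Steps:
t(F, d) = -3 + d² (t(F, d) = -3 + d*d = -3 + d²)
t(187, 108)/46168 - 49870/41077 = (-3 + 108²)/46168 - 49870/41077 = (-3 + 11664)*(1/46168) - 49870*1/41077 = 11661*(1/46168) - 49870/41077 = 11661/46168 - 49870/41077 = -1823399263/1896442936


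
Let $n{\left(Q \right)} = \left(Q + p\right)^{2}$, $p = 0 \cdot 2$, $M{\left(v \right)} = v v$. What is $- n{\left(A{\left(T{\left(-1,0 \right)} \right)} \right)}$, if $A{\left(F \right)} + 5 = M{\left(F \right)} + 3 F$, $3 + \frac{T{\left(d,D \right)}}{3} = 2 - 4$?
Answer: $-30625$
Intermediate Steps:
$M{\left(v \right)} = v^{2}$
$T{\left(d,D \right)} = -15$ ($T{\left(d,D \right)} = -9 + 3 \left(2 - 4\right) = -9 + 3 \left(-2\right) = -9 - 6 = -15$)
$A{\left(F \right)} = -5 + F^{2} + 3 F$ ($A{\left(F \right)} = -5 + \left(F^{2} + 3 F\right) = -5 + F^{2} + 3 F$)
$p = 0$
$n{\left(Q \right)} = Q^{2}$ ($n{\left(Q \right)} = \left(Q + 0\right)^{2} = Q^{2}$)
$- n{\left(A{\left(T{\left(-1,0 \right)} \right)} \right)} = - \left(-5 + \left(-15\right)^{2} + 3 \left(-15\right)\right)^{2} = - \left(-5 + 225 - 45\right)^{2} = - 175^{2} = \left(-1\right) 30625 = -30625$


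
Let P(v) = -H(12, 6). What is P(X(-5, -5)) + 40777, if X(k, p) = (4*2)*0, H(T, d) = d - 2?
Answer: 40773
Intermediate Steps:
H(T, d) = -2 + d
X(k, p) = 0 (X(k, p) = 8*0 = 0)
P(v) = -4 (P(v) = -(-2 + 6) = -1*4 = -4)
P(X(-5, -5)) + 40777 = -4 + 40777 = 40773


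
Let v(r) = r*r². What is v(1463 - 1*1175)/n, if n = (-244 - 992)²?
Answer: 165888/10609 ≈ 15.637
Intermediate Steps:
v(r) = r³
n = 1527696 (n = (-1236)² = 1527696)
v(1463 - 1*1175)/n = (1463 - 1*1175)³/1527696 = (1463 - 1175)³*(1/1527696) = 288³*(1/1527696) = 23887872*(1/1527696) = 165888/10609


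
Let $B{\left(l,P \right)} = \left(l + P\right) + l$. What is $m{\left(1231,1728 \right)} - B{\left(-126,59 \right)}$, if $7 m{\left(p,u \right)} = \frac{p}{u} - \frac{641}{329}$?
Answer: $\frac{767357063}{3979584} \approx 192.82$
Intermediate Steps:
$m{\left(p,u \right)} = - \frac{641}{2303} + \frac{p}{7 u}$ ($m{\left(p,u \right)} = \frac{\frac{p}{u} - \frac{641}{329}}{7} = \frac{- \frac{641}{329} + \frac{p}{u}}{7} = - \frac{641}{2303} + \frac{p}{7 u}$)
$B{\left(l,P \right)} = P + 2 l$ ($B{\left(l,P \right)} = \left(P + l\right) + l = P + 2 l$)
$m{\left(1231,1728 \right)} - B{\left(-126,59 \right)} = \left(- \frac{641}{2303} + \frac{1}{7} \cdot 1231 \cdot \frac{1}{1728}\right) - \left(59 + 2 \left(-126\right)\right) = \left(- \frac{641}{2303} + \frac{1}{7} \cdot 1231 \cdot \frac{1}{1728}\right) - \left(59 - 252\right) = \left(- \frac{641}{2303} + \frac{1231}{12096}\right) - -193 = - \frac{702649}{3979584} + 193 = \frac{767357063}{3979584}$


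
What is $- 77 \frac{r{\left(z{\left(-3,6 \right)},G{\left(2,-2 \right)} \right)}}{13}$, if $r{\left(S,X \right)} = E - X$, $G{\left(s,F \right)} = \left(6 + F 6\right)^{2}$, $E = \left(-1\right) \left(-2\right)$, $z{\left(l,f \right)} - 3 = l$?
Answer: $\frac{2618}{13} \approx 201.38$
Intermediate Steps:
$z{\left(l,f \right)} = 3 + l$
$E = 2$
$G{\left(s,F \right)} = \left(6 + 6 F\right)^{2}$
$r{\left(S,X \right)} = 2 - X$
$- 77 \frac{r{\left(z{\left(-3,6 \right)},G{\left(2,-2 \right)} \right)}}{13} = - 77 \frac{2 - 36 \left(1 - 2\right)^{2}}{13} = - 77 \left(2 - 36 \left(-1\right)^{2}\right) \frac{1}{13} = - 77 \left(2 - 36 \cdot 1\right) \frac{1}{13} = - 77 \left(2 - 36\right) \frac{1}{13} = - 77 \left(\left(-34\right) \frac{1}{13}\right) = \left(-77\right) \left(- \frac{34}{13}\right) = \frac{2618}{13}$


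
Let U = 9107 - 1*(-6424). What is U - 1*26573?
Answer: -11042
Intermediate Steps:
U = 15531 (U = 9107 + 6424 = 15531)
U - 1*26573 = 15531 - 1*26573 = 15531 - 26573 = -11042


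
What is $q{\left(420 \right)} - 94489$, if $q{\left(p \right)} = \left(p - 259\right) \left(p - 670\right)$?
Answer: $-134739$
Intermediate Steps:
$q{\left(p \right)} = \left(-670 + p\right) \left(-259 + p\right)$ ($q{\left(p \right)} = \left(-259 + p\right) \left(-670 + p\right) = \left(-670 + p\right) \left(-259 + p\right)$)
$q{\left(420 \right)} - 94489 = \left(173530 + 420^{2} - 390180\right) - 94489 = \left(173530 + 176400 - 390180\right) - 94489 = -40250 - 94489 = -134739$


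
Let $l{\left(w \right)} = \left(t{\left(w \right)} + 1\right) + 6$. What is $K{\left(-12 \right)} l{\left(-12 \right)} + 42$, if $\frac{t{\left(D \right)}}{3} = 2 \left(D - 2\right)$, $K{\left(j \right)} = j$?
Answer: $966$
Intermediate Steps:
$t{\left(D \right)} = -12 + 6 D$ ($t{\left(D \right)} = 3 \cdot 2 \left(D - 2\right) = 3 \cdot 2 \left(-2 + D\right) = 3 \left(-4 + 2 D\right) = -12 + 6 D$)
$l{\left(w \right)} = -5 + 6 w$ ($l{\left(w \right)} = \left(\left(-12 + 6 w\right) + 1\right) + 6 = \left(-11 + 6 w\right) + 6 = -5 + 6 w$)
$K{\left(-12 \right)} l{\left(-12 \right)} + 42 = - 12 \left(-5 + 6 \left(-12\right)\right) + 42 = - 12 \left(-5 - 72\right) + 42 = \left(-12\right) \left(-77\right) + 42 = 924 + 42 = 966$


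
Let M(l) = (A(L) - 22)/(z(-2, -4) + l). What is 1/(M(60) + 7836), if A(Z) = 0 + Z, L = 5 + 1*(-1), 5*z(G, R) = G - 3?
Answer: 59/462306 ≈ 0.00012762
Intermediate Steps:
z(G, R) = -⅗ + G/5 (z(G, R) = (G - 3)/5 = (-3 + G)/5 = -⅗ + G/5)
L = 4 (L = 5 - 1 = 4)
A(Z) = Z
M(l) = -18/(-1 + l) (M(l) = (4 - 22)/((-⅗ + (⅕)*(-2)) + l) = -18/((-⅗ - ⅖) + l) = -18/(-1 + l))
1/(M(60) + 7836) = 1/(-18/(-1 + 60) + 7836) = 1/(-18/59 + 7836) = 1/(462306/59) = 59/462306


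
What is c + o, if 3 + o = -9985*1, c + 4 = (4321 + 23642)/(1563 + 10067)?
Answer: -116178997/11630 ≈ -9989.6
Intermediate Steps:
c = -18557/11630 (c = -4 + (4321 + 23642)/(1563 + 10067) = -4 + 27963/11630 = -18557/11630 ≈ -1.5956)
o = -9988 (o = -3 - 9985*1 = -3 - 9985 = -9988)
c + o = -18557/11630 - 9988 = -116178997/11630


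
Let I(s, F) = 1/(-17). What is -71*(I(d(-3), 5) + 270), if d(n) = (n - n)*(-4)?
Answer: -325819/17 ≈ -19166.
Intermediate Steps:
d(n) = 0 (d(n) = 0*(-4) = 0)
I(s, F) = -1/17
-71*(I(d(-3), 5) + 270) = -71*(-1/17 + 270) = -71*4589/17 = -325819/17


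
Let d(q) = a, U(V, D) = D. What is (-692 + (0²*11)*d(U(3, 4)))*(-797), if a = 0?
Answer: 551524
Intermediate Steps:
d(q) = 0
(-692 + (0²*11)*d(U(3, 4)))*(-797) = (-692 + (0²*11)*0)*(-797) = (-692 + (0*11)*0)*(-797) = (-692 + 0*0)*(-797) = (-692 + 0)*(-797) = -692*(-797) = 551524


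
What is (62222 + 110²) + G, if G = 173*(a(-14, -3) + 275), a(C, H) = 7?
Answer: 123108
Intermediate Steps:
G = 48786 (G = 173*(7 + 275) = 173*282 = 48786)
(62222 + 110²) + G = (62222 + 110²) + 48786 = (62222 + 12100) + 48786 = 74322 + 48786 = 123108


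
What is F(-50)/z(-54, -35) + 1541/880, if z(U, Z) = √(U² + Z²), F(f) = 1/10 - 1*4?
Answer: 1541/880 - 39*√4141/41410 ≈ 1.6905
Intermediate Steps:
F(f) = -39/10 (F(f) = ⅒ - 4 = -39/10)
F(-50)/z(-54, -35) + 1541/880 = -39/(10*√((-54)² + (-35)²)) + 1541/880 = -39/(10*√(2916 + 1225)) + 1541*(1/880) = -39*√4141/4141/10 + 1541/880 = -39*√4141/41410 + 1541/880 = 1541/880 - 39*√4141/41410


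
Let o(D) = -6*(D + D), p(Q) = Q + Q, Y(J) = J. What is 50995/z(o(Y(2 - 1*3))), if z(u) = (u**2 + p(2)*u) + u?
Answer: 50995/204 ≈ 249.98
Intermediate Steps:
p(Q) = 2*Q
o(D) = -12*D
z(u) = u**2 + 5*u (z(u) = (u**2 + (2*2)*u) + u = (u**2 + 4*u) + u = u**2 + 5*u)
50995/z(o(Y(2 - 1*3))) = 50995/(((-12*(2 - 1*3))*(5 - 12*(2 - 1*3)))) = 50995/(((-12*(2 - 3))*(5 - 12*(2 - 3)))) = 50995/(((-12*(-1))*(5 - 12*(-1)))) = 50995/((12*(5 + 12))) = 50995/((12*17)) = 50995/204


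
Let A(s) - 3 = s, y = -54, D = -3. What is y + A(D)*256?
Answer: -54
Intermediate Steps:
A(s) = 3 + s
y + A(D)*256 = -54 + (3 - 3)*256 = -54 + 0*256 = -54 + 0 = -54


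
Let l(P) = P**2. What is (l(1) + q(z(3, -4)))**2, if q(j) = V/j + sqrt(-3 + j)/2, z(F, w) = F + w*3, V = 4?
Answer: -218/81 + 10*I*sqrt(3)/9 ≈ -2.6914 + 1.9245*I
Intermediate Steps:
z(F, w) = F + 3*w
q(j) = sqrt(-3 + j)/2 + 4/j (q(j) = 4/j + sqrt(-3 + j)/2 = sqrt(-3 + j)/2 + 4/j)
(l(1) + q(z(3, -4)))**2 = (1**2 + (sqrt(-3 + (3 + 3*(-4)))/2 + 4/(3 + 3*(-4))))**2 = (1 + (sqrt(-3 + (3 - 12))/2 + 4/(3 - 12)))**2 = (1 + (sqrt(-3 - 9)/2 + 4/(-9)))**2 = (1 + (sqrt(-12)/2 + 4*(-1/9)))**2 = (1 + ((2*I*sqrt(3))/2 - 4/9))**2 = (1 + (I*sqrt(3) - 4/9))**2 = (1 + (-4/9 + I*sqrt(3)))**2 = (5/9 + I*sqrt(3))**2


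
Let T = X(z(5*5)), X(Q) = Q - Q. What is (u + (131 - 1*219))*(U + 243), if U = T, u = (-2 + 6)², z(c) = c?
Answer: -17496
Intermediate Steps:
u = 16 (u = 4² = 16)
X(Q) = 0
T = 0
U = 0
(u + (131 - 1*219))*(U + 243) = (16 + (131 - 1*219))*(0 + 243) = (16 + (131 - 219))*243 = (16 - 88)*243 = -72*243 = -17496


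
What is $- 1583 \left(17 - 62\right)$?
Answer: $71235$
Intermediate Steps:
$- 1583 \left(17 - 62\right) = \left(-1583\right) \left(-45\right) = 71235$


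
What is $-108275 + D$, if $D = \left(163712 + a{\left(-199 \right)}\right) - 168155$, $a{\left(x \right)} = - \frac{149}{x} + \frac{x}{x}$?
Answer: $- \frac{22430534}{199} \approx -1.1272 \cdot 10^{5}$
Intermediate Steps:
$a{\left(x \right)} = 1 - \frac{149}{x}$ ($a{\left(x \right)} = - \frac{149}{x} + 1 = 1 - \frac{149}{x}$)
$D = - \frac{883809}{199}$ ($D = \left(163712 + \frac{-149 - 199}{-199}\right) - 168155 = \left(163712 - - \frac{348}{199}\right) - 168155 = \left(163712 + \frac{348}{199}\right) - 168155 = \frac{32579036}{199} - 168155 = - \frac{883809}{199} \approx -4441.3$)
$-108275 + D = -108275 - \frac{883809}{199} = - \frac{22430534}{199}$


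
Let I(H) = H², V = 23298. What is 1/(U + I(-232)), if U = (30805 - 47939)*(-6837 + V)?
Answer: -1/281988950 ≈ -3.5462e-9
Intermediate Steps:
U = -282042774 (U = (30805 - 47939)*(-6837 + 23298) = -17134*16461 = -282042774)
1/(U + I(-232)) = 1/(-282042774 + (-232)²) = 1/(-282042774 + 53824) = 1/(-281988950) = -1/281988950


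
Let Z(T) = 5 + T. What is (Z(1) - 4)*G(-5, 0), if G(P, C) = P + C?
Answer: -10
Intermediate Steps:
G(P, C) = C + P
(Z(1) - 4)*G(-5, 0) = ((5 + 1) - 4)*(0 - 5) = (6 - 4)*(-5) = 2*(-5) = -10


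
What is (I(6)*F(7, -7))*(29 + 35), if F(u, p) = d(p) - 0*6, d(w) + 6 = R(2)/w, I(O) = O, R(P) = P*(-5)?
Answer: -12288/7 ≈ -1755.4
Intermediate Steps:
R(P) = -5*P
d(w) = -6 - 10/w (d(w) = -6 + (-5*2)/w = -6 - 10/w)
F(u, p) = -6 - 10/p (F(u, p) = (-6 - 10/p) - 0*6 = (-6 - 10/p) - 1*0 = (-6 - 10/p) + 0 = -6 - 10/p)
(I(6)*F(7, -7))*(29 + 35) = (6*(-6 - 10/(-7)))*(29 + 35) = (6*(-6 - 10*(-1/7)))*64 = (6*(-6 + 10/7))*64 = (6*(-32/7))*64 = -192/7*64 = -12288/7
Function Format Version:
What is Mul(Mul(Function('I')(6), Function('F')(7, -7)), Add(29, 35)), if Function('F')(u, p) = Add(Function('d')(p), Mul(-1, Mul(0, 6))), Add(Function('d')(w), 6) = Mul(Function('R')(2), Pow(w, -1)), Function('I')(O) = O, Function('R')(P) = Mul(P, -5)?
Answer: Rational(-12288, 7) ≈ -1755.4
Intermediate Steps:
Function('R')(P) = Mul(-5, P)
Function('d')(w) = Add(-6, Mul(-10, Pow(w, -1))) (Function('d')(w) = Add(-6, Mul(Mul(-5, 2), Pow(w, -1))) = Add(-6, Mul(-10, Pow(w, -1))))
Function('F')(u, p) = Add(-6, Mul(-10, Pow(p, -1))) (Function('F')(u, p) = Add(Add(-6, Mul(-10, Pow(p, -1))), Mul(-1, Mul(0, 6))) = Add(Add(-6, Mul(-10, Pow(p, -1))), Mul(-1, 0)) = Add(Add(-6, Mul(-10, Pow(p, -1))), 0) = Add(-6, Mul(-10, Pow(p, -1))))
Mul(Mul(Function('I')(6), Function('F')(7, -7)), Add(29, 35)) = Mul(Mul(6, Add(-6, Mul(-10, Pow(-7, -1)))), Add(29, 35)) = Mul(Mul(6, Add(-6, Mul(-10, Rational(-1, 7)))), 64) = Mul(Mul(6, Add(-6, Rational(10, 7))), 64) = Mul(Mul(6, Rational(-32, 7)), 64) = Mul(Rational(-192, 7), 64) = Rational(-12288, 7)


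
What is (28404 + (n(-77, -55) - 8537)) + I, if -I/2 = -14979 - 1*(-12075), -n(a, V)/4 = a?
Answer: 25983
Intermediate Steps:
n(a, V) = -4*a
I = 5808 (I = -2*(-14979 - 1*(-12075)) = -2*(-14979 + 12075) = -2*(-2904) = 5808)
(28404 + (n(-77, -55) - 8537)) + I = (28404 + (-4*(-77) - 8537)) + 5808 = (28404 + (308 - 8537)) + 5808 = (28404 - 8229) + 5808 = 20175 + 5808 = 25983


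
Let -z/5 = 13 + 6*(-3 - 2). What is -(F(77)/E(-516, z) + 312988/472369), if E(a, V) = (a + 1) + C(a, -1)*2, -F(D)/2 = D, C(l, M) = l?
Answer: -79562466/104393549 ≈ -0.76214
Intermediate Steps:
F(D) = -2*D
z = 85 (z = -5*(13 + 6*(-3 - 2)) = -5*(13 + 6*(-5)) = -5*(13 - 30) = -5*(-17) = 85)
E(a, V) = 1 + 3*a (E(a, V) = (a + 1) + a*2 = (1 + a) + 2*a = 1 + 3*a)
-(F(77)/E(-516, z) + 312988/472369) = -((-2*77)/(1 + 3*(-516)) + 312988/472369) = -(-154/(1 - 1548) + 312988*(1/472369)) = -(-154/(-1547) + 312988/472369) = -(-154*(-1/1547) + 312988/472369) = -(22/221 + 312988/472369) = -1*79562466/104393549 = -79562466/104393549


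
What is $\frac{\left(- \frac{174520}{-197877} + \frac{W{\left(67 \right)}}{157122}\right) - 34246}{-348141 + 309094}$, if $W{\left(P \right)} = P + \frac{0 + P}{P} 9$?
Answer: $\frac{177451521334072}{202333939795953} \approx 0.87702$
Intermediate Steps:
$W{\left(P \right)} = 9 + P$ ($W{\left(P \right)} = P + \frac{P}{P} 9 = P + 1 \cdot 9 = P + 9 = 9 + P$)
$\frac{\left(- \frac{174520}{-197877} + \frac{W{\left(67 \right)}}{157122}\right) - 34246}{-348141 + 309094} = \frac{\left(- \frac{174520}{-197877} + \frac{9 + 67}{157122}\right) - 34246}{-348141 + 309094} = \frac{\left(\left(-174520\right) \left(- \frac{1}{197877}\right) + 76 \cdot \frac{1}{157122}\right) - 34246}{-39047} = \left(\left(\frac{174520}{197877} + \frac{38}{78561}\right) - 34246\right) \left(- \frac{1}{39047}\right) = \left(\frac{4572661682}{5181804999} - 34246\right) \left(- \frac{1}{39047}\right) = \left(- \frac{177451521334072}{5181804999}\right) \left(- \frac{1}{39047}\right) = \frac{177451521334072}{202333939795953}$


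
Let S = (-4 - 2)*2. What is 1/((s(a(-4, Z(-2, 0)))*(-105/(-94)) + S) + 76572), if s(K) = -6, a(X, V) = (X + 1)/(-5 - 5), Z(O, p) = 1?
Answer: 47/3598005 ≈ 1.3063e-5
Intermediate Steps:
a(X, V) = -⅒ - X/10 (a(X, V) = (1 + X)/(-10) = (1 + X)*(-⅒) = -⅒ - X/10)
S = -12 (S = -6*2 = -12)
1/((s(a(-4, Z(-2, 0)))*(-105/(-94)) + S) + 76572) = 1/((-(-630)/(-94) - 12) + 76572) = 1/((-(-630)*(-1)/94 - 12) + 76572) = 1/((-6*105/94 - 12) + 76572) = 1/((-315/47 - 12) + 76572) = 1/(-879/47 + 76572) = 1/(3598005/47) = 47/3598005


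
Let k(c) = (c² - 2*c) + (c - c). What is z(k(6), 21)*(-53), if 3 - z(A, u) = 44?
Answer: 2173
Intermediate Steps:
k(c) = c² - 2*c (k(c) = (c² - 2*c) + 0 = c² - 2*c)
z(A, u) = -41 (z(A, u) = 3 - 1*44 = 3 - 44 = -41)
z(k(6), 21)*(-53) = -41*(-53) = 2173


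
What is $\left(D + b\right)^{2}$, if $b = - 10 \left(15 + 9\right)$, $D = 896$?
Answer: $430336$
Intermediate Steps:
$b = -240$ ($b = \left(-10\right) 24 = -240$)
$\left(D + b\right)^{2} = \left(896 - 240\right)^{2} = 656^{2} = 430336$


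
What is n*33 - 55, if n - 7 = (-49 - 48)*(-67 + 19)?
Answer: 153824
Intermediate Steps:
n = 4663 (n = 7 + (-49 - 48)*(-67 + 19) = 7 - 97*(-48) = 7 + 4656 = 4663)
n*33 - 55 = 4663*33 - 55 = 153879 - 55 = 153824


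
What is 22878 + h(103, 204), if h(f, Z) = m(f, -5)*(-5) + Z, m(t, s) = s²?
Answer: 22957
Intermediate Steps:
h(f, Z) = -125 + Z (h(f, Z) = (-5)²*(-5) + Z = 25*(-5) + Z = -125 + Z)
22878 + h(103, 204) = 22878 + (-125 + 204) = 22878 + 79 = 22957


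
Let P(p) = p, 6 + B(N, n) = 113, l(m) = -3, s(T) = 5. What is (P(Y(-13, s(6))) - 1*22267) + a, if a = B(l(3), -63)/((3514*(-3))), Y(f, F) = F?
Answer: -234686111/10542 ≈ -22262.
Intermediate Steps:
B(N, n) = 107 (B(N, n) = -6 + 113 = 107)
a = -107/10542 (a = 107/((3514*(-3))) = 107/(-10542) = 107*(-1/10542) = -107/10542 ≈ -0.010150)
(P(Y(-13, s(6))) - 1*22267) + a = (5 - 1*22267) - 107/10542 = (5 - 22267) - 107/10542 = -22262 - 107/10542 = -234686111/10542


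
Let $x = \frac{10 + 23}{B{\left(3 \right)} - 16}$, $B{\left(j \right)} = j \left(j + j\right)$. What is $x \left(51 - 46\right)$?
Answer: $\frac{165}{2} \approx 82.5$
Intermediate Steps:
$B{\left(j \right)} = 2 j^{2}$ ($B{\left(j \right)} = j 2 j = 2 j^{2}$)
$x = \frac{33}{2}$ ($x = \frac{10 + 23}{2 \cdot 3^{2} - 16} = \frac{33}{2 \cdot 9 - 16} = \frac{33}{18 - 16} = \frac{33}{2} \approx 16.5$)
$x \left(51 - 46\right) = \frac{33 \left(51 - 46\right)}{2} = \frac{33}{2} \cdot 5 = \frac{165}{2}$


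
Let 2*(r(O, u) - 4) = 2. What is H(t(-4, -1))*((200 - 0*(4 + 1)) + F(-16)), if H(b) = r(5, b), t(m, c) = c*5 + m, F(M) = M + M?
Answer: 840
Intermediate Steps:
F(M) = 2*M
t(m, c) = m + 5*c (t(m, c) = 5*c + m = m + 5*c)
r(O, u) = 5 (r(O, u) = 4 + (1/2)*2 = 4 + 1 = 5)
H(b) = 5
H(t(-4, -1))*((200 - 0*(4 + 1)) + F(-16)) = 5*((200 - 0*(4 + 1)) + 2*(-16)) = 5*((200 - 0*5) - 32) = 5*((200 - 1*0) - 32) = 5*((200 + 0) - 32) = 5*(200 - 32) = 5*168 = 840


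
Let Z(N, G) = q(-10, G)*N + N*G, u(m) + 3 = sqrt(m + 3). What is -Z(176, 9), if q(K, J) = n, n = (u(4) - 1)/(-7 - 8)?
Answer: -24464/15 + 176*sqrt(7)/15 ≈ -1599.9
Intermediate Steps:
u(m) = -3 + sqrt(3 + m) (u(m) = -3 + sqrt(m + 3) = -3 + sqrt(3 + m))
n = 4/15 - sqrt(7)/15 (n = ((-3 + sqrt(3 + 4)) - 1)/(-7 - 8) = ((-3 + sqrt(7)) - 1)/(-15) = (-4 + sqrt(7))*(-1/15) = 4/15 - sqrt(7)/15 ≈ 0.090283)
q(K, J) = 4/15 - sqrt(7)/15
Z(N, G) = G*N + N*(4/15 - sqrt(7)/15) (Z(N, G) = (4/15 - sqrt(7)/15)*N + N*G = N*(4/15 - sqrt(7)/15) + G*N = G*N + N*(4/15 - sqrt(7)/15))
-Z(176, 9) = -176*(4 - sqrt(7) + 15*9)/15 = -176*(4 - sqrt(7) + 135)/15 = -176*(139 - sqrt(7))/15 = -(24464/15 - 176*sqrt(7)/15) = -24464/15 + 176*sqrt(7)/15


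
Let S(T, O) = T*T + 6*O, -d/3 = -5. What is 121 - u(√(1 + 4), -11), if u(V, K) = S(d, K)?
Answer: -38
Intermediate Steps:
d = 15 (d = -3*(-5) = 15)
S(T, O) = T² + 6*O
u(V, K) = 225 + 6*K (u(V, K) = 15² + 6*K = 225 + 6*K)
121 - u(√(1 + 4), -11) = 121 - (225 + 6*(-11)) = 121 - (225 - 66) = 121 - 1*159 = 121 - 159 = -38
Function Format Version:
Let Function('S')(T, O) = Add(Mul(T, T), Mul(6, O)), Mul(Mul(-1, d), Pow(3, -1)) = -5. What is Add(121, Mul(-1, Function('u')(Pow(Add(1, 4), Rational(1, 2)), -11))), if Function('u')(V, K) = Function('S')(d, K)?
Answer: -38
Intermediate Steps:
d = 15 (d = Mul(-3, -5) = 15)
Function('S')(T, O) = Add(Pow(T, 2), Mul(6, O))
Function('u')(V, K) = Add(225, Mul(6, K)) (Function('u')(V, K) = Add(Pow(15, 2), Mul(6, K)) = Add(225, Mul(6, K)))
Add(121, Mul(-1, Function('u')(Pow(Add(1, 4), Rational(1, 2)), -11))) = Add(121, Mul(-1, Add(225, Mul(6, -11)))) = Add(121, Mul(-1, Add(225, -66))) = Add(121, Mul(-1, 159)) = Add(121, -159) = -38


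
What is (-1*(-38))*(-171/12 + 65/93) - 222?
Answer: -137071/186 ≈ -736.94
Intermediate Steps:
(-1*(-38))*(-171/12 + 65/93) - 222 = 38*(-171*1/12 + 65*(1/93)) - 222 = 38*(-57/4 + 65/93) - 222 = 38*(-5041/372) - 222 = -95779/186 - 222 = -137071/186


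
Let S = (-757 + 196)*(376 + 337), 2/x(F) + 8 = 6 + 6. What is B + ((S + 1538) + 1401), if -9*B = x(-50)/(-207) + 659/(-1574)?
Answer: -582152962174/1466181 ≈ -3.9705e+5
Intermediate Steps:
x(F) = ½ (x(F) = 2/(-8 + (6 + 6)) = 2/(-8 + 12) = 2/4 = 2*(¼) = ½)
S = -399993 (S = -561*713 = -399993)
B = 68600/1466181 (B = -((½)/(-207) + 659/(-1574))/9 = -((½)*(-1/207) + 659*(-1/1574))/9 = -(-1/414 - 659/1574)/9 = -⅑*(-68600/162909) = 68600/1466181 ≈ 0.046788)
B + ((S + 1538) + 1401) = 68600/1466181 + ((-399993 + 1538) + 1401) = 68600/1466181 + (-398455 + 1401) = 68600/1466181 - 397054 = -582152962174/1466181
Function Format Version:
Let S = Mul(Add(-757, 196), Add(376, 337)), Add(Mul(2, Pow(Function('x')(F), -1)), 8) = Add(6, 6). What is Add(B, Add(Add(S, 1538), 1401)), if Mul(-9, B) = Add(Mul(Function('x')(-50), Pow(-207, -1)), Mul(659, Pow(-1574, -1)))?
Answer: Rational(-582152962174, 1466181) ≈ -3.9705e+5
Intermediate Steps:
Function('x')(F) = Rational(1, 2) (Function('x')(F) = Mul(2, Pow(Add(-8, Add(6, 6)), -1)) = Mul(2, Pow(Add(-8, 12), -1)) = Mul(2, Pow(4, -1)) = Mul(2, Rational(1, 4)) = Rational(1, 2))
S = -399993 (S = Mul(-561, 713) = -399993)
B = Rational(68600, 1466181) (B = Mul(Rational(-1, 9), Add(Mul(Rational(1, 2), Pow(-207, -1)), Mul(659, Pow(-1574, -1)))) = Mul(Rational(-1, 9), Add(Mul(Rational(1, 2), Rational(-1, 207)), Mul(659, Rational(-1, 1574)))) = Mul(Rational(-1, 9), Add(Rational(-1, 414), Rational(-659, 1574))) = Mul(Rational(-1, 9), Rational(-68600, 162909)) = Rational(68600, 1466181) ≈ 0.046788)
Add(B, Add(Add(S, 1538), 1401)) = Add(Rational(68600, 1466181), Add(Add(-399993, 1538), 1401)) = Add(Rational(68600, 1466181), Add(-398455, 1401)) = Add(Rational(68600, 1466181), -397054) = Rational(-582152962174, 1466181)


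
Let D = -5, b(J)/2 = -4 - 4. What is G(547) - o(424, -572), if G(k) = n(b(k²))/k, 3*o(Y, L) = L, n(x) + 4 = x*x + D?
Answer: 313625/1641 ≈ 191.12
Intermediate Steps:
b(J) = -16 (b(J) = 2*(-4 - 4) = 2*(-8) = -16)
n(x) = -9 + x² (n(x) = -4 + (x*x - 5) = -4 + (x² - 5) = -4 + (-5 + x²) = -9 + x²)
o(Y, L) = L/3
G(k) = 247/k (G(k) = (-9 + (-16)²)/k = (-9 + 256)/k = 247/k)
G(547) - o(424, -572) = 247/547 - (-572)/3 = 247*(1/547) - 1*(-572/3) = 247/547 + 572/3 = 313625/1641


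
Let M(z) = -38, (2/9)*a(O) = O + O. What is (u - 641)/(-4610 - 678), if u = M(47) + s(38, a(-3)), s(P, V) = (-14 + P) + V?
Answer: 341/2644 ≈ 0.12897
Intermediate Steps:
a(O) = 9*O (a(O) = 9*(O + O)/2 = 9*(2*O)/2 = 9*O)
s(P, V) = -14 + P + V
u = -41 (u = -38 + (-14 + 38 + 9*(-3)) = -38 + (-14 + 38 - 27) = -38 - 3 = -41)
(u - 641)/(-4610 - 678) = (-41 - 641)/(-4610 - 678) = -682/(-5288) = -682*(-1/5288) = 341/2644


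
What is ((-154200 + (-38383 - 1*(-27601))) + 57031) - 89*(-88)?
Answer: -100119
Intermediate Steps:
((-154200 + (-38383 - 1*(-27601))) + 57031) - 89*(-88) = ((-154200 + (-38383 + 27601)) + 57031) + 7832 = ((-154200 - 10782) + 57031) + 7832 = (-164982 + 57031) + 7832 = -107951 + 7832 = -100119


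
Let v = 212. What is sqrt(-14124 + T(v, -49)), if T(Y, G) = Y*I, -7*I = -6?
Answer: 6*I*sqrt(18977)/7 ≈ 118.08*I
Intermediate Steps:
I = 6/7 (I = -1/7*(-6) = 6/7 ≈ 0.85714)
T(Y, G) = 6*Y/7 (T(Y, G) = Y*(6/7) = 6*Y/7)
sqrt(-14124 + T(v, -49)) = sqrt(-14124 + (6/7)*212) = sqrt(-14124 + 1272/7) = sqrt(-97596/7) = 6*I*sqrt(18977)/7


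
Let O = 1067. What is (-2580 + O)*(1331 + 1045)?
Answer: -3594888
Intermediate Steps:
(-2580 + O)*(1331 + 1045) = (-2580 + 1067)*(1331 + 1045) = -1513*2376 = -3594888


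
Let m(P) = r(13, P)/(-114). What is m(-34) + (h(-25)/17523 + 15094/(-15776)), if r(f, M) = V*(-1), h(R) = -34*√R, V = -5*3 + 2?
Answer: -481451/449616 - 170*I/17523 ≈ -1.0708 - 0.0097015*I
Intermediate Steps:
V = -13 (V = -15 + 2 = -13)
r(f, M) = 13 (r(f, M) = -13*(-1) = 13)
m(P) = -13/114 (m(P) = 13/(-114) = 13*(-1/114) = -13/114)
m(-34) + (h(-25)/17523 + 15094/(-15776)) = -13/114 + (-170*I/17523 + 15094/(-15776)) = -13/114 + (-170*I*(1/17523) + 15094*(-1/15776)) = -13/114 + (-170*I*(1/17523) - 7547/7888) = -13/114 + (-170*I/17523 - 7547/7888) = -13/114 + (-7547/7888 - 170*I/17523) = -481451/449616 - 170*I/17523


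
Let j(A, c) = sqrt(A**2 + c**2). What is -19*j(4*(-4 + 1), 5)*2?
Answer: -494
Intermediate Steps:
-19*j(4*(-4 + 1), 5)*2 = -19*sqrt((4*(-4 + 1))**2 + 5**2)*2 = -19*sqrt((4*(-3))**2 + 25)*2 = -19*sqrt((-12)**2 + 25)*2 = -19*sqrt(144 + 25)*2 = -19*sqrt(169)*2 = -19*13*2 = -247*2 = -494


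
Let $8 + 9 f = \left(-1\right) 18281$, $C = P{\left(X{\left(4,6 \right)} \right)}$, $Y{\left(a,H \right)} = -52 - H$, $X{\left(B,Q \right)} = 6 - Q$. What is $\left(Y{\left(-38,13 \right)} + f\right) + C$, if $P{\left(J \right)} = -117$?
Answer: $- \frac{19927}{9} \approx -2214.1$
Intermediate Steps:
$C = -117$
$f = - \frac{18289}{9}$ ($f = - \frac{8}{9} + \frac{\left(-1\right) 18281}{9} = - \frac{8}{9} + \frac{1}{9} \left(-18281\right) = - \frac{8}{9} - \frac{18281}{9} = - \frac{18289}{9} \approx -2032.1$)
$\left(Y{\left(-38,13 \right)} + f\right) + C = \left(\left(-52 - 13\right) - \frac{18289}{9}\right) - 117 = \left(-65 - \frac{18289}{9}\right) - 117 = - \frac{18874}{9} - 117 = - \frac{19927}{9}$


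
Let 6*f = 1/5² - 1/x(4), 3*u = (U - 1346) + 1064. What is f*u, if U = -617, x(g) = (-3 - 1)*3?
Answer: -33263/5400 ≈ -6.1598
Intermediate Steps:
x(g) = -12 (x(g) = -4*3 = -12)
u = -899/3 (u = ((-617 - 1346) + 1064)/3 = (-1963 + 1064)/3 = (⅓)*(-899) = -899/3 ≈ -299.67)
f = 37/1800 (f = (1/5² - 1/(-12))/6 = (1/25 - 1*(-1/12))/6 = (1*(1/25) + 1/12)/6 = (1/25 + 1/12)/6 = (⅙)*(37/300) = 37/1800 ≈ 0.020556)
f*u = (37/1800)*(-899/3) = -33263/5400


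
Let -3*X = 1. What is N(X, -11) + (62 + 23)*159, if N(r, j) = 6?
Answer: 13521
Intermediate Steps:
X = -⅓ (X = -⅓*1 = -⅓ ≈ -0.33333)
N(X, -11) + (62 + 23)*159 = 6 + (62 + 23)*159 = 6 + 85*159 = 6 + 13515 = 13521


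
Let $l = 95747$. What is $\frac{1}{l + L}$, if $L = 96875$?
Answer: $\frac{1}{192622} \approx 5.1915 \cdot 10^{-6}$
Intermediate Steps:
$\frac{1}{l + L} = \frac{1}{95747 + 96875} = \frac{1}{192622}$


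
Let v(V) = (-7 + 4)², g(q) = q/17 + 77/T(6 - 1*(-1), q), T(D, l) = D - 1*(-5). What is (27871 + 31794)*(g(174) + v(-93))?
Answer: 312226945/204 ≈ 1.5305e+6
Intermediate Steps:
T(D, l) = 5 + D (T(D, l) = D + 5 = 5 + D)
g(q) = 77/12 + q/17 (g(q) = q/17 + 77/(5 + (6 - 1*(-1))) = q*(1/17) + 77/(5 + (6 + 1)) = q/17 + 77/(5 + 7) = q/17 + 77/12 = 77/12 + q/17)
v(V) = 9 (v(V) = (-3)² = 9)
(27871 + 31794)*(g(174) + v(-93)) = (27871 + 31794)*((77/12 + (1/17)*174) + 9) = 59665*((77/12 + 174/17) + 9) = 59665*(3397/204 + 9) = 59665*(5233/204) = 312226945/204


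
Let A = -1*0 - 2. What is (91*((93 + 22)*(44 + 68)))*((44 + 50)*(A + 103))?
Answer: 11127727520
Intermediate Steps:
A = -2 (A = 0 - 2 = -2)
(91*((93 + 22)*(44 + 68)))*((44 + 50)*(A + 103)) = (91*((93 + 22)*(44 + 68)))*((44 + 50)*(-2 + 103)) = (91*(115*112))*(94*101) = (91*12880)*9494 = 1172080*9494 = 11127727520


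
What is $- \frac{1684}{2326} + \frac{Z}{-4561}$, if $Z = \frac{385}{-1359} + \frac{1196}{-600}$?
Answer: $- \frac{260772685289}{360436901850} \approx -0.72349$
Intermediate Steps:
$Z = - \frac{154697}{67950}$ ($Z = 385 \left(- \frac{1}{1359}\right) + 1196 \left(- \frac{1}{600}\right) = - \frac{385}{1359} - \frac{299}{150} = - \frac{154697}{67950} \approx -2.2766$)
$- \frac{1684}{2326} + \frac{Z}{-4561} = - \frac{1684}{2326} - \frac{154697}{67950 \left(-4561\right)} = \left(-1684\right) \frac{1}{2326} - - \frac{154697}{309919950} = - \frac{842}{1163} + \frac{154697}{309919950} = - \frac{260772685289}{360436901850}$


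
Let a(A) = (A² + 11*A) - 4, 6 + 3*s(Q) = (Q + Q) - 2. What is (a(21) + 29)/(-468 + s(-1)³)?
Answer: -18819/13636 ≈ -1.3801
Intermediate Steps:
s(Q) = -8/3 + 2*Q/3 (s(Q) = -2 + ((Q + Q) - 2)/3 = -2 + (2*Q - 2)/3 = -2 + (-2 + 2*Q)/3 = -2 + (-⅔ + 2*Q/3) = -8/3 + 2*Q/3)
a(A) = -4 + A² + 11*A
(a(21) + 29)/(-468 + s(-1)³) = ((-4 + 21² + 11*21) + 29)/(-468 + (-8/3 + (⅔)*(-1))³) = ((-4 + 441 + 231) + 29)/(-468 + (-8/3 - ⅔)³) = (668 + 29)/(-468 + (-10/3)³) = 697/(-468 - 1000/27) = 697/(-13636/27) = 697*(-27/13636) = -18819/13636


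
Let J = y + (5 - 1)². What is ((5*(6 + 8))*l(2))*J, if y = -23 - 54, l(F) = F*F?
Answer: -17080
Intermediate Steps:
l(F) = F²
y = -77
J = -61 (J = -77 + (5 - 1)² = -77 + 4² = -77 + 16 = -61)
((5*(6 + 8))*l(2))*J = ((5*(6 + 8))*2²)*(-61) = ((5*14)*4)*(-61) = (70*4)*(-61) = 280*(-61) = -17080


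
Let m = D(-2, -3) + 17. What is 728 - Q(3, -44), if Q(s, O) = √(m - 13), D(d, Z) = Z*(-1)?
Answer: 728 - √7 ≈ 725.35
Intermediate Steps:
D(d, Z) = -Z
m = 20 (m = -1*(-3) + 17 = 3 + 17 = 20)
Q(s, O) = √7 (Q(s, O) = √(20 - 13) = √7)
728 - Q(3, -44) = 728 - √7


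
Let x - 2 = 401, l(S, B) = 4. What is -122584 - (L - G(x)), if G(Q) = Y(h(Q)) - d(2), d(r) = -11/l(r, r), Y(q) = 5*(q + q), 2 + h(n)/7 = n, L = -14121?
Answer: -321561/4 ≈ -80390.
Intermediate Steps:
h(n) = -14 + 7*n
Y(q) = 10*q (Y(q) = 5*(2*q) = 10*q)
d(r) = -11/4
x = 403 (x = 2 + 401 = 403)
G(Q) = -549/4 + 70*Q (G(Q) = 10*(-14 + 7*Q) - 1*(-11/4) = (-140 + 70*Q) + 11/4 = -549/4 + 70*Q)
-122584 - (L - G(x)) = -122584 - (-14121 - (-549/4 + 70*403)) = -122584 - (-14121 - (-549/4 + 28210)) = -122584 - (-14121 - 1*112291/4) = -122584 - (-14121 - 112291/4) = -122584 - 1*(-168775/4) = -122584 + 168775/4 = -321561/4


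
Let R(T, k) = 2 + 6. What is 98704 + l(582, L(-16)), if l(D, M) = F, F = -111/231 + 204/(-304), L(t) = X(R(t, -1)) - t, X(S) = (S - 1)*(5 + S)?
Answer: 577609069/5852 ≈ 98703.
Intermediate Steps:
R(T, k) = 8
X(S) = (-1 + S)*(5 + S)
L(t) = 91 - t (L(t) = (-5 + 8² + 4*8) - t = (-5 + 64 + 32) - t = 91 - t)
F = -6739/5852 (F = -111*1/231 + 204*(-1/304) = -37/77 - 51/76 = -6739/5852 ≈ -1.1516)
l(D, M) = -6739/5852
98704 + l(582, L(-16)) = 98704 - 6739/5852 = 577609069/5852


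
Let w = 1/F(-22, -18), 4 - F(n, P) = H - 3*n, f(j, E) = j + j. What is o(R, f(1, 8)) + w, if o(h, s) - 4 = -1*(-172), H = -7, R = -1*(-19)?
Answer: 9679/55 ≈ 175.98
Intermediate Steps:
R = 19
f(j, E) = 2*j
F(n, P) = 11 + 3*n (F(n, P) = 4 - (-7 - 3*n) = 4 + (7 + 3*n) = 11 + 3*n)
o(h, s) = 176 (o(h, s) = 4 - 1*(-172) = 4 + 172 = 176)
w = -1/55 (w = 1/(11 + 3*(-22)) = 1/(11 - 66) = 1/(-55) = -1/55 ≈ -0.018182)
o(R, f(1, 8)) + w = 176 - 1/55 = 9679/55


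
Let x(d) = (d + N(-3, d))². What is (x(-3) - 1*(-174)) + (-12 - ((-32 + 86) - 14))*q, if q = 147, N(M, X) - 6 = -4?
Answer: -7469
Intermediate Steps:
N(M, X) = 2 (N(M, X) = 6 - 4 = 2)
x(d) = (2 + d)² (x(d) = (d + 2)² = (2 + d)²)
(x(-3) - 1*(-174)) + (-12 - ((-32 + 86) - 14))*q = ((2 - 3)² - 1*(-174)) + (-12 - ((-32 + 86) - 14))*147 = ((-1)² + 174) + (-12 - (54 - 14))*147 = (1 + 174) + (-12 - 1*40)*147 = 175 + (-12 - 40)*147 = 175 - 52*147 = 175 - 7644 = -7469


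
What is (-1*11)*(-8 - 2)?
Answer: 110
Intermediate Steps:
(-1*11)*(-8 - 2) = -11*(-10) = 110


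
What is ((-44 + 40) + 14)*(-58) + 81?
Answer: -499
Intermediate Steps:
((-44 + 40) + 14)*(-58) + 81 = (-4 + 14)*(-58) + 81 = 10*(-58) + 81 = -580 + 81 = -499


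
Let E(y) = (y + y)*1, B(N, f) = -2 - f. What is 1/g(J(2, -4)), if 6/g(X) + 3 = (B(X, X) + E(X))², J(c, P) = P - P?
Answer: ⅙ ≈ 0.16667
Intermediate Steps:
J(c, P) = 0
E(y) = 2*y (E(y) = (2*y)*1 = 2*y)
g(X) = 6/(-3 + (-2 + X)²) (g(X) = 6/(-3 + ((-2 - X) + 2*X)²) = 6/(-3 + (-2 + X)²))
1/g(J(2, -4)) = 1/(6/(-3 + (-2 + 0)²)) = 1/(6/(-3 + (-2)²)) = 1/(6/(-3 + 4)) = 1/(6/1) = 1/(6*1) = 1/6 = ⅙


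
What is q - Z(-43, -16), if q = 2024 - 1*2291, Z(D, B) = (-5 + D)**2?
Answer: -2571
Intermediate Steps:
q = -267 (q = 2024 - 2291 = -267)
q - Z(-43, -16) = -267 - (-5 - 43)**2 = -267 - 1*(-48)**2 = -267 - 1*2304 = -267 - 2304 = -2571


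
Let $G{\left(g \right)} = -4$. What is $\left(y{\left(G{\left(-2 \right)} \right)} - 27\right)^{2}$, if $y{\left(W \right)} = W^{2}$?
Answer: $121$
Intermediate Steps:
$\left(y{\left(G{\left(-2 \right)} \right)} - 27\right)^{2} = \left(\left(-4\right)^{2} - 27\right)^{2} = \left(16 - 27\right)^{2} = \left(-11\right)^{2} = 121$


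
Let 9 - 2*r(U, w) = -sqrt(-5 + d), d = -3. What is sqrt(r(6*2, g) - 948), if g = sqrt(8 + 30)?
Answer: sqrt(-3774 + 4*I*sqrt(2))/2 ≈ 0.02302 + 30.716*I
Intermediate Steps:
g = sqrt(38) ≈ 6.1644
r(U, w) = 9/2 + I*sqrt(2) (r(U, w) = 9/2 - (-1)*sqrt(-5 - 3)/2 = 9/2 - (-1)*sqrt(-8)/2 = 9/2 - (-1)*2*I*sqrt(2)/2 = 9/2 - (-1)*I*sqrt(2) = 9/2 + I*sqrt(2))
sqrt(r(6*2, g) - 948) = sqrt((9/2 + I*sqrt(2)) - 948) = sqrt(-1887/2 + I*sqrt(2))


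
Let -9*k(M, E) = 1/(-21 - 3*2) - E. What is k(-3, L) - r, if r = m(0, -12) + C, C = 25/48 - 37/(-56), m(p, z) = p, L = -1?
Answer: -35069/27216 ≈ -1.2885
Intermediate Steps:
C = 397/336 (C = 25*(1/48) - 37*(-1/56) = 25/48 + 37/56 = 397/336 ≈ 1.1815)
k(M, E) = 1/243 + E/9 (k(M, E) = -(1/(-21 - 3*2) - E)/9 = -(1/(-21 - 6) - E)/9 = -(1/(-27) - E)/9 = -(-1/27 - E)/9 = 1/243 + E/9)
r = 397/336 (r = 0 + 397/336 = 397/336 ≈ 1.1815)
k(-3, L) - r = (1/243 + (⅑)*(-1)) - 1*397/336 = (1/243 - ⅑) - 397/336 = -26/243 - 397/336 = -35069/27216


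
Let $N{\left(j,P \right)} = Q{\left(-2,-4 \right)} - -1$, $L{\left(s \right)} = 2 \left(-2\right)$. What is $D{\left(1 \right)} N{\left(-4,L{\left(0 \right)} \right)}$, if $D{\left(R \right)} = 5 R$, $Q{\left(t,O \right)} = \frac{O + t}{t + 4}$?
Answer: $-10$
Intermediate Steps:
$L{\left(s \right)} = -4$
$Q{\left(t,O \right)} = \frac{O + t}{4 + t}$
$N{\left(j,P \right)} = -2$ ($N{\left(j,P \right)} = \frac{-4 - 2}{4 - 2} - -1 = \frac{1}{2} \left(-6\right) + 1 = -3 + 1 = -2$)
$D{\left(1 \right)} N{\left(-4,L{\left(0 \right)} \right)} = 5 \cdot 1 \left(-2\right) = 5 \left(-2\right) = -10$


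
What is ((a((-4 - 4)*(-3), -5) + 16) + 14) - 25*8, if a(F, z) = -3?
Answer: -173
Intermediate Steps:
((a((-4 - 4)*(-3), -5) + 16) + 14) - 25*8 = ((-3 + 16) + 14) - 25*8 = (13 + 14) - 200 = 27 - 200 = -173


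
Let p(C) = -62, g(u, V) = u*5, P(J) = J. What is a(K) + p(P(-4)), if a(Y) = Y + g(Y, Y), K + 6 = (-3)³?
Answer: -260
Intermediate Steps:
g(u, V) = 5*u
K = -33 (K = -6 + (-3)³ = -6 - 27 = -33)
a(Y) = 6*Y (a(Y) = Y + 5*Y = 6*Y)
a(K) + p(P(-4)) = 6*(-33) - 62 = -198 - 62 = -260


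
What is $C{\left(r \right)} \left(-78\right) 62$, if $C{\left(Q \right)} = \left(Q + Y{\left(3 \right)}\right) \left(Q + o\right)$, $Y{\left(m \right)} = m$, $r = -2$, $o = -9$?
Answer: $53196$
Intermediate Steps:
$C{\left(Q \right)} = \left(-9 + Q\right) \left(3 + Q\right)$ ($C{\left(Q \right)} = \left(Q + 3\right) \left(Q - 9\right) = \left(3 + Q\right) \left(-9 + Q\right) = \left(-9 + Q\right) \left(3 + Q\right)$)
$C{\left(r \right)} \left(-78\right) 62 = \left(-27 + \left(-2\right)^{2} - -12\right) \left(-78\right) 62 = \left(-27 + 4 + 12\right) \left(-78\right) 62 = \left(-11\right) \left(-78\right) 62 = 858 \cdot 62 = 53196$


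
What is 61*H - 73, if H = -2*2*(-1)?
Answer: 171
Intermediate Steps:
H = 4 (H = -4*(-1) = 4)
61*H - 73 = 61*4 - 73 = 244 - 73 = 171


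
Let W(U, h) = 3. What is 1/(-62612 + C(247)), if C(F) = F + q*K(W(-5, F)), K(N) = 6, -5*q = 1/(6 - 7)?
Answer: -5/311819 ≈ -1.6035e-5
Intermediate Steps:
q = ⅕ (q = -1/(5*(6 - 7)) = -⅕/(-1) = -⅕*(-1) = ⅕ ≈ 0.20000)
C(F) = 6/5 + F (C(F) = F + (⅕)*6 = F + 6/5 = 6/5 + F)
1/(-62612 + C(247)) = 1/(-62612 + (6/5 + 247)) = 1/(-62612 + 1241/5) = 1/(-311819/5) = -5/311819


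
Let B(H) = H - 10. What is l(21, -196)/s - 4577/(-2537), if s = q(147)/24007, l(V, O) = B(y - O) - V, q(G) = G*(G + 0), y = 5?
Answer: 10452883423/54822033 ≈ 190.67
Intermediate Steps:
q(G) = G² (q(G) = G*G = G²)
B(H) = -10 + H
l(V, O) = -5 - O - V (l(V, O) = (-10 + (5 - O)) - V = (-5 - O) - V = -5 - O - V)
s = 21609/24007 (s = 147²/24007 = 21609*(1/24007) = 21609/24007 ≈ 0.90011)
l(21, -196)/s - 4577/(-2537) = (-5 - 1*(-196) - 1*21)/(21609/24007) - 4577/(-2537) = (-5 + 196 - 21)*(24007/21609) - 4577*(-1/2537) = 170*(24007/21609) + 4577/2537 = 4081190/21609 + 4577/2537 = 10452883423/54822033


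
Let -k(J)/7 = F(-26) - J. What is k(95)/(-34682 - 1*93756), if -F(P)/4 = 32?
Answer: -1561/128438 ≈ -0.012154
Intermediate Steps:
F(P) = -128 (F(P) = -4*32 = -128)
k(J) = 896 + 7*J (k(J) = -7*(-128 - J) = 896 + 7*J)
k(95)/(-34682 - 1*93756) = (896 + 7*95)/(-34682 - 1*93756) = (896 + 665)/(-34682 - 93756) = 1561/(-128438) = 1561*(-1/128438) = -1561/128438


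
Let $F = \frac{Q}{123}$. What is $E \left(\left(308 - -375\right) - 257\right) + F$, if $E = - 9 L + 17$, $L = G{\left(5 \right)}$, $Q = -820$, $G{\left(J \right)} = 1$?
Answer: $\frac{10204}{3} \approx 3401.3$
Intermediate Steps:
$L = 1$
$F = - \frac{20}{3}$ ($F = - \frac{820}{123} = \left(-820\right) \frac{1}{123} = - \frac{20}{3} \approx -6.6667$)
$E = 8$ ($E = \left(-9\right) 1 + 17 = -9 + 17 = 8$)
$E \left(\left(308 - -375\right) - 257\right) + F = 8 \left(\left(308 - -375\right) - 257\right) - \frac{20}{3} = 8 \left(\left(308 + 375\right) - 257\right) - \frac{20}{3} = 8 \left(683 - 257\right) - \frac{20}{3} = 8 \cdot 426 - \frac{20}{3} = 3408 - \frac{20}{3} = \frac{10204}{3}$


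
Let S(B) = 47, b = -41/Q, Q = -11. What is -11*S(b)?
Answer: -517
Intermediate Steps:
b = 41/11 (b = -41/(-11) = -41*(-1/11) = 41/11 ≈ 3.7273)
-11*S(b) = -11*47 = -517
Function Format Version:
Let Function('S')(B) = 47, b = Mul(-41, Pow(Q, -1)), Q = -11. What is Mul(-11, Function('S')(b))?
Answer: -517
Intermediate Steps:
b = Rational(41, 11) (b = Mul(-41, Pow(-11, -1)) = Mul(-41, Rational(-1, 11)) = Rational(41, 11) ≈ 3.7273)
Mul(-11, Function('S')(b)) = Mul(-11, 47) = -517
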